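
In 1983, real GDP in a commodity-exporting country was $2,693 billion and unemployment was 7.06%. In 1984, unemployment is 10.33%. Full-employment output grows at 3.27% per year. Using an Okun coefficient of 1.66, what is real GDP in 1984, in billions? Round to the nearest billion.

Δu = 10.33 - 7.06 = 3.27 points.
Okun's law (growth form): g_Y = g_Y* - β × Δu = 3.27 - 1.66 × (3.27) = 3.27 - 5.4282 = -2.1582%.
Real GDP in the next year = 2693 × (1 - 2.1582/100) = 2693 × 0.978418 ≈ 2635 billion.

$2,635 billion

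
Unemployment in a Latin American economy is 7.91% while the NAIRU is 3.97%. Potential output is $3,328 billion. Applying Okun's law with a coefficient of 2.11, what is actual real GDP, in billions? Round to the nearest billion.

Unemployment gap = 7.91 - 3.97 = 3.94 points, so the output gap is -2.11 × 3.94 = -8.3134%.
Actual GDP = 3328 × (1 - 8.3134/100) = 3328 × 0.916866 ≈ 3051 billion.

$3,051 billion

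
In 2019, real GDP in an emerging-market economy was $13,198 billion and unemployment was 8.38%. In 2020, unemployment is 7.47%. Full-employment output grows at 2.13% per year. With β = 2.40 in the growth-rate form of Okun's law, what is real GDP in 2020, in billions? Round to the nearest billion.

Δu = 7.47 - 8.38 = -0.91 points.
Okun's law (growth form): g_Y = g_Y* - β × Δu = 2.13 - 2.40 × (-0.91) = 2.13 + 2.184 = 4.314%.
Real GDP in the next year = 13198 × (1 + 4.314/100) = 13198 × 1.04314 ≈ 13767 billion.

$13,767 billion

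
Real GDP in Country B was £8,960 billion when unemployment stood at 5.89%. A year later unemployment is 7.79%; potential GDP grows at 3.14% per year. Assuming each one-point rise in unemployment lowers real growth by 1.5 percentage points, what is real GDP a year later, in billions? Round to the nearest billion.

£8,986 billion

Δu = 7.79 - 5.89 = 1.9 points.
Okun's law (growth form): g_Y = g_Y* - β × Δu = 3.14 - 1.5 × (1.90) = 3.14 - 2.85 = 0.29%.
Real GDP in the next year = 8960 × (1 + 0.29/100) = 8960 × 1.0029 ≈ 8986 billion.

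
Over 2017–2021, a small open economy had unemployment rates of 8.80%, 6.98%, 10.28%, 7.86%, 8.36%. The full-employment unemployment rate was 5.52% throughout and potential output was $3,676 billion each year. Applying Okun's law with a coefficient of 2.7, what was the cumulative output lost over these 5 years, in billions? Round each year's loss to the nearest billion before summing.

Year 2017: gap = -2.7 × (8.8 - 5.52) = -8.856%, loss ≈ 3676 × 8.856/100 ≈ 326.
Year 2018: gap = -2.7 × (6.98 - 5.52) = -3.942%, loss ≈ 3676 × 3.942/100 ≈ 145.
Year 2019: gap = -2.7 × (10.28 - 5.52) = -12.852%, loss ≈ 3676 × 12.852/100 ≈ 472.
Year 2020: gap = -2.7 × (7.86 - 5.52) = -6.318%, loss ≈ 3676 × 6.318/100 ≈ 232.
Year 2021: gap = -2.7 × (8.36 - 5.52) = -7.668%, loss ≈ 3676 × 7.668/100 ≈ 282.
Total lost output = 326 + 145 + 472 + 232 + 282 = 1457 billion.

$1,457 billion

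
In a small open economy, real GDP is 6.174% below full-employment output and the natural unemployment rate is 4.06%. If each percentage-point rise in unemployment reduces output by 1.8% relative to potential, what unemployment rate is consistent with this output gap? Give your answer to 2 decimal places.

7.49%

From Okun's law, u - u* = -(output gap)/β = -(-6.174)/1.8 = 3.43 points.
So u = 4.06 + 3.43 = 7.49%.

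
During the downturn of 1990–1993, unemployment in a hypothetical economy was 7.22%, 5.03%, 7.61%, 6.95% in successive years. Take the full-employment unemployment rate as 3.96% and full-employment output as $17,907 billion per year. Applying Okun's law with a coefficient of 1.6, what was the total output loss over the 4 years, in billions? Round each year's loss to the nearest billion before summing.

$3,144 billion

Year 1990: gap = -1.6 × (7.22 - 3.96) = -5.216%, loss ≈ 17907 × 5.216/100 ≈ 934.
Year 1991: gap = -1.6 × (5.03 - 3.96) = -1.712%, loss ≈ 17907 × 1.712/100 ≈ 307.
Year 1992: gap = -1.6 × (7.61 - 3.96) = -5.84%, loss ≈ 17907 × 5.84/100 ≈ 1046.
Year 1993: gap = -1.6 × (6.95 - 3.96) = -4.784%, loss ≈ 17907 × 4.784/100 ≈ 857.
Total lost output = 934 + 307 + 1046 + 857 = 3144 billion.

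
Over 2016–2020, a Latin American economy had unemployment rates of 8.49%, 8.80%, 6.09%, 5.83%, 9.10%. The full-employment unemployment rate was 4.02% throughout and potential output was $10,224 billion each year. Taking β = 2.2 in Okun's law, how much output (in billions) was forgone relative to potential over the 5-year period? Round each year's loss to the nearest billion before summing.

Year 2016: gap = -2.2 × (8.49 - 4.02) = -9.834%, loss ≈ 10224 × 9.834/100 ≈ 1005.
Year 2017: gap = -2.2 × (8.8 - 4.02) = -10.516%, loss ≈ 10224 × 10.516/100 ≈ 1075.
Year 2018: gap = -2.2 × (6.09 - 4.02) = -4.554%, loss ≈ 10224 × 4.554/100 ≈ 466.
Year 2019: gap = -2.2 × (5.83 - 4.02) = -3.982%, loss ≈ 10224 × 3.982/100 ≈ 407.
Year 2020: gap = -2.2 × (9.1 - 4.02) = -11.176%, loss ≈ 10224 × 11.176/100 ≈ 1143.
Total lost output = 1005 + 1075 + 466 + 407 + 1143 = 4096 billion.

$4,096 billion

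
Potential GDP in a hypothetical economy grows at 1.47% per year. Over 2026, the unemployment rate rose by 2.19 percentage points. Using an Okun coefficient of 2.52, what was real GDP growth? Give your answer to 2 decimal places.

Growth-rate Okun's law: g_Y = g_Y* - β × Δu.
g_Y = 1.47 - 2.52 × (2.19) = 1.47 - 5.5188 = -4.0488%, i.e. -4.05% to 2 d.p.

-4.05%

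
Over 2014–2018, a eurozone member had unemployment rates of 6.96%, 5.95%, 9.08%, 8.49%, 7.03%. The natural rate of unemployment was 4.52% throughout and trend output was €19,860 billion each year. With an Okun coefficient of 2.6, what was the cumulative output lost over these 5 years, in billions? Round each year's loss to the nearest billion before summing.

Year 2014: gap = -2.6 × (6.96 - 4.52) = -6.344%, loss ≈ 19860 × 6.344/100 ≈ 1260.
Year 2015: gap = -2.6 × (5.95 - 4.52) = -3.718%, loss ≈ 19860 × 3.718/100 ≈ 738.
Year 2016: gap = -2.6 × (9.08 - 4.52) = -11.856%, loss ≈ 19860 × 11.856/100 ≈ 2355.
Year 2017: gap = -2.6 × (8.49 - 4.52) = -10.322%, loss ≈ 19860 × 10.322/100 ≈ 2050.
Year 2018: gap = -2.6 × (7.03 - 4.52) = -6.526%, loss ≈ 19860 × 6.526/100 ≈ 1296.
Total lost output = 1260 + 738 + 2355 + 2050 + 1296 = 7699 billion.

€7,699 billion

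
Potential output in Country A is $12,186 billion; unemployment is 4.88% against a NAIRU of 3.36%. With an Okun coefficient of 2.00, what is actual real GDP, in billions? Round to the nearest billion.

$11,816 billion

Unemployment gap = 4.88 - 3.36 = 1.52 points, so the output gap is -2 × 1.52 = -3.04%.
Actual GDP = 12186 × (1 - 3.04/100) = 12186 × 0.9696 ≈ 11816 billion.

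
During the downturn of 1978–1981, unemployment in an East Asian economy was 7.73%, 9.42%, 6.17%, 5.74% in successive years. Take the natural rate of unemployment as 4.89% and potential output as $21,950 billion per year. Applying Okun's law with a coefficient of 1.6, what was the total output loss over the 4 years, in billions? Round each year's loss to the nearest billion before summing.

$3,337 billion

Year 1978: gap = -1.6 × (7.73 - 4.89) = -4.544%, loss ≈ 21950 × 4.544/100 ≈ 997.
Year 1979: gap = -1.6 × (9.42 - 4.89) = -7.248%, loss ≈ 21950 × 7.248/100 ≈ 1591.
Year 1980: gap = -1.6 × (6.17 - 4.89) = -2.048%, loss ≈ 21950 × 2.048/100 ≈ 450.
Year 1981: gap = -1.6 × (5.74 - 4.89) = -1.36%, loss ≈ 21950 × 1.36/100 ≈ 299.
Total lost output = 997 + 1591 + 450 + 299 = 3337 billion.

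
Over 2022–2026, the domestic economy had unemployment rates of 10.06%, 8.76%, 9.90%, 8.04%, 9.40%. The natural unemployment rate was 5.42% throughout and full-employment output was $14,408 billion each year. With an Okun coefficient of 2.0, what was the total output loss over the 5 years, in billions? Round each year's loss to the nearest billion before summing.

$5,492 billion

Year 2022: gap = -2.0 × (10.06 - 5.42) = -9.28%, loss ≈ 14408 × 9.28/100 ≈ 1337.
Year 2023: gap = -2.0 × (8.76 - 5.42) = -6.68%, loss ≈ 14408 × 6.68/100 ≈ 962.
Year 2024: gap = -2.0 × (9.9 - 5.42) = -8.96%, loss ≈ 14408 × 8.96/100 ≈ 1291.
Year 2025: gap = -2.0 × (8.04 - 5.42) = -5.24%, loss ≈ 14408 × 5.24/100 ≈ 755.
Year 2026: gap = -2.0 × (9.4 - 5.42) = -7.96%, loss ≈ 14408 × 7.96/100 ≈ 1147.
Total lost output = 1337 + 962 + 1291 + 755 + 1147 = 5492 billion.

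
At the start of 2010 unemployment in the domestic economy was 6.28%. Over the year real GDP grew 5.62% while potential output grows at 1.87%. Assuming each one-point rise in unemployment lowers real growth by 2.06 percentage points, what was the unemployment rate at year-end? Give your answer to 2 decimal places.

4.46%

Growth-rate Okun's law: g_Y = g_Y* - β × Δu, so Δu = (g_Y* - g_Y)/β.
Δu = (1.87 - 5.62)/2.06 = -3.75/2.06 = -1.82 percentage points.
Year-end unemployment = 6.28 - 1.82 = 4.46%.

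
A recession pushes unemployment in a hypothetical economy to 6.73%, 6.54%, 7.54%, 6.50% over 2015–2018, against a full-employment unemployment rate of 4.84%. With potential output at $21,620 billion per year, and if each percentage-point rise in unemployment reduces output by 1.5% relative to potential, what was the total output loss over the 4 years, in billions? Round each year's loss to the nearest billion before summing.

Year 2015: gap = -1.5 × (6.73 - 4.84) = -2.835%, loss ≈ 21620 × 2.835/100 ≈ 613.
Year 2016: gap = -1.5 × (6.54 - 4.84) = -2.55%, loss ≈ 21620 × 2.55/100 ≈ 551.
Year 2017: gap = -1.5 × (7.54 - 4.84) = -4.05%, loss ≈ 21620 × 4.05/100 ≈ 876.
Year 2018: gap = -1.5 × (6.5 - 4.84) = -2.49%, loss ≈ 21620 × 2.49/100 ≈ 538.
Total lost output = 613 + 551 + 876 + 538 = 2578 billion.

$2,578 billion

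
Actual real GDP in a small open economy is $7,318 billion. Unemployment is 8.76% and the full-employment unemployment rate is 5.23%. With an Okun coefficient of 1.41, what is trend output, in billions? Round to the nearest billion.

Unemployment gap = 8.76 - 5.23 = 3.53 points, so output gap = -1.41 × 3.53 = -4.9773%.
Since Y = Y* × (1 + gap/100), Y* = 7318/0.950227 ≈ 7701 billion.

$7,701 billion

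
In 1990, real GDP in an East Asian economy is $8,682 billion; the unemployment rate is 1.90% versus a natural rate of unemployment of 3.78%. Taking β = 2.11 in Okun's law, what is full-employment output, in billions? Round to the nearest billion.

Unemployment gap = 1.9 - 3.78 = -1.88 points, so output gap = -2.11 × (-1.88) = 3.9668%.
Since Y = Y* × (1 + gap/100), Y* = 8682/1.039668 ≈ 8351 billion.

$8,351 billion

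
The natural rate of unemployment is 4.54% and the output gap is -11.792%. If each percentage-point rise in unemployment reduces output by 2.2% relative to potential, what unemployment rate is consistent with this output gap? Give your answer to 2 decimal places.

9.90%

From Okun's law, u - u* = -(output gap)/β = -(-11.792)/2.2 = 5.36 points.
So u = 4.54 + 5.36 = 9.90%.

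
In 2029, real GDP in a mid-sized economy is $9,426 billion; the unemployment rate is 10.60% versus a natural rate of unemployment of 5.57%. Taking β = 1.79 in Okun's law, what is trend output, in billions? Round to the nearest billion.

$10,359 billion

Unemployment gap = 10.6 - 5.57 = 5.03 points, so output gap = -1.79 × 5.03 = -9.0037%.
Since Y = Y* × (1 + gap/100), Y* = 9426/0.909963 ≈ 10359 billion.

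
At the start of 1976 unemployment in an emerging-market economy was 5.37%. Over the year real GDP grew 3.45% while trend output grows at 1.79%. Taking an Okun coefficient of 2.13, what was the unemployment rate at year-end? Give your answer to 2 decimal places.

Growth-rate Okun's law: g_Y = g_Y* - β × Δu, so Δu = (g_Y* - g_Y)/β.
Δu = (1.79 - 3.45)/2.13 = -1.66/2.13 = -0.78 percentage points.
Year-end unemployment = 5.37 - 0.78 = 4.59%.

4.59%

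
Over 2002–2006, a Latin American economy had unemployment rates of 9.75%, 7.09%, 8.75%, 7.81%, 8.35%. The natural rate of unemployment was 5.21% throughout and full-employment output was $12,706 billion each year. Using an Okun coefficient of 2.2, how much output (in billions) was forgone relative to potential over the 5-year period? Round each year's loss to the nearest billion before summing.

Year 2002: gap = -2.2 × (9.75 - 5.21) = -9.988%, loss ≈ 12706 × 9.988/100 ≈ 1269.
Year 2003: gap = -2.2 × (7.09 - 5.21) = -4.136%, loss ≈ 12706 × 4.136/100 ≈ 526.
Year 2004: gap = -2.2 × (8.75 - 5.21) = -7.788%, loss ≈ 12706 × 7.788/100 ≈ 990.
Year 2005: gap = -2.2 × (7.81 - 5.21) = -5.72%, loss ≈ 12706 × 5.72/100 ≈ 727.
Year 2006: gap = -2.2 × (8.35 - 5.21) = -6.908%, loss ≈ 12706 × 6.908/100 ≈ 878.
Total lost output = 1269 + 526 + 990 + 727 + 878 = 4390 billion.

$4,390 billion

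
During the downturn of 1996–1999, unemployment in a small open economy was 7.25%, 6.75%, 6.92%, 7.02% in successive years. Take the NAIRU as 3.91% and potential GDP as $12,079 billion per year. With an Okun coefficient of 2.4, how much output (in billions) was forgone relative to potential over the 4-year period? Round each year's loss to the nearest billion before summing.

$3,566 billion

Year 1996: gap = -2.4 × (7.25 - 3.91) = -8.016%, loss ≈ 12079 × 8.016/100 ≈ 968.
Year 1997: gap = -2.4 × (6.75 - 3.91) = -6.816%, loss ≈ 12079 × 6.816/100 ≈ 823.
Year 1998: gap = -2.4 × (6.92 - 3.91) = -7.224%, loss ≈ 12079 × 7.224/100 ≈ 873.
Year 1999: gap = -2.4 × (7.02 - 3.91) = -7.464%, loss ≈ 12079 × 7.464/100 ≈ 902.
Total lost output = 968 + 823 + 873 + 902 = 3566 billion.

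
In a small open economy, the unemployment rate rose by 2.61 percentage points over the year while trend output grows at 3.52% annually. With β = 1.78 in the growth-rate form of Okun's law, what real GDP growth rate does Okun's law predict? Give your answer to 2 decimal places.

Growth-rate Okun's law: g_Y = g_Y* - β × Δu.
g_Y = 3.52 - 1.78 × (2.61) = 3.52 - 4.6458 = -1.1258%, i.e. -1.13% to 2 d.p.

-1.13%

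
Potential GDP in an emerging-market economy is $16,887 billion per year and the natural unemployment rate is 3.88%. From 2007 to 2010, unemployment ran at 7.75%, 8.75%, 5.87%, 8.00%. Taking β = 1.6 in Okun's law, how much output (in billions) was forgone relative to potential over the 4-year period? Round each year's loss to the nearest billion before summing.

$4,013 billion

Year 2007: gap = -1.6 × (7.75 - 3.88) = -6.192%, loss ≈ 16887 × 6.192/100 ≈ 1046.
Year 2008: gap = -1.6 × (8.75 - 3.88) = -7.792%, loss ≈ 16887 × 7.792/100 ≈ 1316.
Year 2009: gap = -1.6 × (5.87 - 3.88) = -3.184%, loss ≈ 16887 × 3.184/100 ≈ 538.
Year 2010: gap = -1.6 × (8 - 3.88) = -6.592%, loss ≈ 16887 × 6.592/100 ≈ 1113.
Total lost output = 1046 + 1316 + 538 + 1113 = 4013 billion.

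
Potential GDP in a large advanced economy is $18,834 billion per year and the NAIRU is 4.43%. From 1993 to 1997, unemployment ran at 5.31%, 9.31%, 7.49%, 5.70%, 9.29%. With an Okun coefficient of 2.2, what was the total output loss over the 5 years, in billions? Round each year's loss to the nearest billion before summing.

$6,195 billion

Year 1993: gap = -2.2 × (5.31 - 4.43) = -1.936%, loss ≈ 18834 × 1.936/100 ≈ 365.
Year 1994: gap = -2.2 × (9.31 - 4.43) = -10.736%, loss ≈ 18834 × 10.736/100 ≈ 2022.
Year 1995: gap = -2.2 × (7.49 - 4.43) = -6.732%, loss ≈ 18834 × 6.732/100 ≈ 1268.
Year 1996: gap = -2.2 × (5.7 - 4.43) = -2.794%, loss ≈ 18834 × 2.794/100 ≈ 526.
Year 1997: gap = -2.2 × (9.29 - 4.43) = -10.692%, loss ≈ 18834 × 10.692/100 ≈ 2014.
Total lost output = 365 + 2022 + 1268 + 526 + 2014 = 6195 billion.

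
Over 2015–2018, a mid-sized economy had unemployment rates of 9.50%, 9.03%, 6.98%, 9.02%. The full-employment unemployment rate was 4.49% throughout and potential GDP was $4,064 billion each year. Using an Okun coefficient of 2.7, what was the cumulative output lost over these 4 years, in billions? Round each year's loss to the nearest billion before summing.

Year 2015: gap = -2.7 × (9.5 - 4.49) = -13.527%, loss ≈ 4064 × 13.527/100 ≈ 550.
Year 2016: gap = -2.7 × (9.03 - 4.49) = -12.258%, loss ≈ 4064 × 12.258/100 ≈ 498.
Year 2017: gap = -2.7 × (6.98 - 4.49) = -6.723%, loss ≈ 4064 × 6.723/100 ≈ 273.
Year 2018: gap = -2.7 × (9.02 - 4.49) = -12.231%, loss ≈ 4064 × 12.231/100 ≈ 497.
Total lost output = 550 + 498 + 273 + 497 = 1818 billion.

$1,818 billion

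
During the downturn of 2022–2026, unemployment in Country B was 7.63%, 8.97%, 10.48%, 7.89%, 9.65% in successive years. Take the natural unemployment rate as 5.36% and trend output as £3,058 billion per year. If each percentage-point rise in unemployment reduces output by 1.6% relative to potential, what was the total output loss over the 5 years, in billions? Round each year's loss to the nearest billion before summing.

£873 billion

Year 2022: gap = -1.6 × (7.63 - 5.36) = -3.632%, loss ≈ 3058 × 3.632/100 ≈ 111.
Year 2023: gap = -1.6 × (8.97 - 5.36) = -5.776%, loss ≈ 3058 × 5.776/100 ≈ 177.
Year 2024: gap = -1.6 × (10.48 - 5.36) = -8.192%, loss ≈ 3058 × 8.192/100 ≈ 251.
Year 2025: gap = -1.6 × (7.89 - 5.36) = -4.048%, loss ≈ 3058 × 4.048/100 ≈ 124.
Year 2026: gap = -1.6 × (9.65 - 5.36) = -6.864%, loss ≈ 3058 × 6.864/100 ≈ 210.
Total lost output = 111 + 177 + 251 + 124 + 210 = 873 billion.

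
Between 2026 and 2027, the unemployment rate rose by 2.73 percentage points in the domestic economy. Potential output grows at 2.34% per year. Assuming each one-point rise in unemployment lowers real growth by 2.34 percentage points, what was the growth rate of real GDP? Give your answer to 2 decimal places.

Growth-rate Okun's law: g_Y = g_Y* - β × Δu.
g_Y = 2.34 - 2.34 × (2.73) = 2.34 - 6.3882 = -4.0482%, i.e. -4.05% to 2 d.p.

-4.05%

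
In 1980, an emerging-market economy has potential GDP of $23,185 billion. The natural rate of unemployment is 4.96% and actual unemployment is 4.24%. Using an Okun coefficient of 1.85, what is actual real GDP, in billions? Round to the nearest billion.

$23,494 billion

Unemployment gap = 4.24 - 4.96 = -0.72 points, so the output gap is -1.85 × (-0.72) = 1.332%.
Actual GDP = 23185 × (1 + 1.332/100) = 23185 × 1.01332 ≈ 23494 billion.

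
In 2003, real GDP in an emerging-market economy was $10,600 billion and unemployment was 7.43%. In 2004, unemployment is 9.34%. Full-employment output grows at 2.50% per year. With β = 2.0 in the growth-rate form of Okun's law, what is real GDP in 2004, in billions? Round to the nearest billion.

Δu = 9.34 - 7.43 = 1.91 points.
Okun's law (growth form): g_Y = g_Y* - β × Δu = 2.50 - 2.0 × (1.91) = 2.5 - 3.82 = -1.32%.
Real GDP in the next year = 10600 × (1 - 1.32/100) = 10600 × 0.9868 ≈ 10460 billion.

$10,460 billion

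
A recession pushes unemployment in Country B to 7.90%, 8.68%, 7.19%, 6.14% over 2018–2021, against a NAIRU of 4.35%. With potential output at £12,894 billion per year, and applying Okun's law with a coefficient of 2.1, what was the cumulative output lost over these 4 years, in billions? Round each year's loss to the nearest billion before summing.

£3,387 billion

Year 2018: gap = -2.1 × (7.9 - 4.35) = -7.455%, loss ≈ 12894 × 7.455/100 ≈ 961.
Year 2019: gap = -2.1 × (8.68 - 4.35) = -9.093%, loss ≈ 12894 × 9.093/100 ≈ 1172.
Year 2020: gap = -2.1 × (7.19 - 4.35) = -5.964%, loss ≈ 12894 × 5.964/100 ≈ 769.
Year 2021: gap = -2.1 × (6.14 - 4.35) = -3.759%, loss ≈ 12894 × 3.759/100 ≈ 485.
Total lost output = 961 + 1172 + 769 + 485 = 3387 billion.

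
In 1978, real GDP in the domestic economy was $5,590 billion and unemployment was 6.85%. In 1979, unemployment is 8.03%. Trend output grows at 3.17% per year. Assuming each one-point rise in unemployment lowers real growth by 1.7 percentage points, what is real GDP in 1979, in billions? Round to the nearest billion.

$5,655 billion

Δu = 8.03 - 6.85 = 1.18 points.
Okun's law (growth form): g_Y = g_Y* - β × Δu = 3.17 - 1.7 × (1.18) = 3.17 - 2.006 = 1.164%.
Real GDP in the next year = 5590 × (1 + 1.164/100) = 5590 × 1.01164 ≈ 5655 billion.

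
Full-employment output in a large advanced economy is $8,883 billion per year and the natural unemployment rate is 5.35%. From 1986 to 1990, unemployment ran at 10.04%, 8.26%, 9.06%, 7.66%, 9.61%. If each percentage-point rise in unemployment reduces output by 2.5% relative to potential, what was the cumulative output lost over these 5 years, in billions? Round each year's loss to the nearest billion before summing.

$3,971 billion

Year 1986: gap = -2.5 × (10.04 - 5.35) = -11.725%, loss ≈ 8883 × 11.725/100 ≈ 1042.
Year 1987: gap = -2.5 × (8.26 - 5.35) = -7.275%, loss ≈ 8883 × 7.275/100 ≈ 646.
Year 1988: gap = -2.5 × (9.06 - 5.35) = -9.275%, loss ≈ 8883 × 9.275/100 ≈ 824.
Year 1989: gap = -2.5 × (7.66 - 5.35) = -5.775%, loss ≈ 8883 × 5.775/100 ≈ 513.
Year 1990: gap = -2.5 × (9.61 - 5.35) = -10.65%, loss ≈ 8883 × 10.65/100 ≈ 946.
Total lost output = 1042 + 646 + 824 + 513 + 946 = 3971 billion.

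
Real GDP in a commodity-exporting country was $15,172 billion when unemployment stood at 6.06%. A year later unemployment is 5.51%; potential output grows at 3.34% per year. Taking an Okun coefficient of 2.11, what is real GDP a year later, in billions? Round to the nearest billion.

Δu = 5.51 - 6.06 = -0.55 points.
Okun's law (growth form): g_Y = g_Y* - β × Δu = 3.34 - 2.11 × (-0.55) = 3.34 + 1.1605 = 4.5005%.
Real GDP in the next year = 15172 × (1 + 4.5005/100) = 15172 × 1.045005 ≈ 15855 billion.

$15,855 billion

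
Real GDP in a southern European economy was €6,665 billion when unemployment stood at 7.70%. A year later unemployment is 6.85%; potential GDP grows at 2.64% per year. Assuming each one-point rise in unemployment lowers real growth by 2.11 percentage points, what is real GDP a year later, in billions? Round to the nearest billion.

€6,960 billion

Δu = 6.85 - 7.7 = -0.85 points.
Okun's law (growth form): g_Y = g_Y* - β × Δu = 2.64 - 2.11 × (-0.85) = 2.64 + 1.7935 = 4.4335%.
Real GDP in the next year = 6665 × (1 + 4.4335/100) = 6665 × 1.044335 ≈ 6960 billion.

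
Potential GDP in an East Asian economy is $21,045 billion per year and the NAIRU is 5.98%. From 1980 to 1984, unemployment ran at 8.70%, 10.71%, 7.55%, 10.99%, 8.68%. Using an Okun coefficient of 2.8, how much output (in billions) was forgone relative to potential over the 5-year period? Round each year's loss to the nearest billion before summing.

$9,858 billion

Year 1980: gap = -2.8 × (8.7 - 5.98) = -7.616%, loss ≈ 21045 × 7.616/100 ≈ 1603.
Year 1981: gap = -2.8 × (10.71 - 5.98) = -13.244%, loss ≈ 21045 × 13.244/100 ≈ 2787.
Year 1982: gap = -2.8 × (7.55 - 5.98) = -4.396%, loss ≈ 21045 × 4.396/100 ≈ 925.
Year 1983: gap = -2.8 × (10.99 - 5.98) = -14.028%, loss ≈ 21045 × 14.028/100 ≈ 2952.
Year 1984: gap = -2.8 × (8.68 - 5.98) = -7.56%, loss ≈ 21045 × 7.56/100 ≈ 1591.
Total lost output = 1603 + 2787 + 925 + 2952 + 1591 = 9858 billion.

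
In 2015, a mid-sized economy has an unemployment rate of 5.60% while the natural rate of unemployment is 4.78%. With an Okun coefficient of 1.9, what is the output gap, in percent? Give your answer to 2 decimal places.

-1.56%

The unemployment gap is 5.6 - 4.78 = 0.82 percentage points.
Okun's law gives an output gap of -1.9 × 0.82 = -1.558%, i.e. 1.56% below potential.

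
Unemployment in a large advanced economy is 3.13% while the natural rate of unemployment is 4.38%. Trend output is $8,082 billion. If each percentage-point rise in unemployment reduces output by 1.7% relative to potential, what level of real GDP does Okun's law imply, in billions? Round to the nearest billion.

$8,254 billion

Unemployment gap = 3.13 - 4.38 = -1.25 points, so the output gap is -1.7 × (-1.25) = 2.125%.
Actual GDP = 8082 × (1 + 2.125/100) = 8082 × 1.02125 ≈ 8254 billion.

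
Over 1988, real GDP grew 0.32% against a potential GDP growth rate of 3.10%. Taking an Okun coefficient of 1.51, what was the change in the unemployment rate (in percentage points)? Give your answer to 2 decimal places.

1.84 percentage points

Growth-rate Okun's law: g_Y = g_Y* - β × Δu, so Δu = (g_Y* - g_Y)/β.
Δu = (3.1 - 0.32)/1.51 = 2.78/1.51 = 1.84 percentage points.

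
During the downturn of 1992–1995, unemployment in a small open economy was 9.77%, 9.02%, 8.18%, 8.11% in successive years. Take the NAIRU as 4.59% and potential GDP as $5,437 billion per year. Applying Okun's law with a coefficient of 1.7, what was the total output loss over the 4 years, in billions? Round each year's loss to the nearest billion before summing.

$1,545 billion

Year 1992: gap = -1.7 × (9.77 - 4.59) = -8.806%, loss ≈ 5437 × 8.806/100 ≈ 479.
Year 1993: gap = -1.7 × (9.02 - 4.59) = -7.531%, loss ≈ 5437 × 7.531/100 ≈ 409.
Year 1994: gap = -1.7 × (8.18 - 4.59) = -6.103%, loss ≈ 5437 × 6.103/100 ≈ 332.
Year 1995: gap = -1.7 × (8.11 - 4.59) = -5.984%, loss ≈ 5437 × 5.984/100 ≈ 325.
Total lost output = 479 + 409 + 332 + 325 = 1545 billion.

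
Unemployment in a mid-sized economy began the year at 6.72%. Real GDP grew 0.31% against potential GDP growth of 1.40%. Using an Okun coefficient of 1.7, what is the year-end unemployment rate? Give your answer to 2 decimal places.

7.36%

Growth-rate Okun's law: g_Y = g_Y* - β × Δu, so Δu = (g_Y* - g_Y)/β.
Δu = (1.4 - 0.31)/1.7 = 1.09/1.7 = 0.64 percentage points.
Year-end unemployment = 6.72 + 0.64 = 7.36%.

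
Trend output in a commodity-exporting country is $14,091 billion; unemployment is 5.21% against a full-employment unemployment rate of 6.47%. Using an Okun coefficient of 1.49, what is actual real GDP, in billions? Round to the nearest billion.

$14,356 billion

Unemployment gap = 5.21 - 6.47 = -1.26 points, so the output gap is -1.49 × (-1.26) = 1.8774%.
Actual GDP = 14091 × (1 + 1.8774/100) = 14091 × 1.018774 ≈ 14356 billion.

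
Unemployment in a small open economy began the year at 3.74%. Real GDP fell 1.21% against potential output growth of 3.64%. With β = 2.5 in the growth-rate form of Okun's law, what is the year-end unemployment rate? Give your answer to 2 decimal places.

Growth-rate Okun's law: g_Y = g_Y* - β × Δu, so Δu = (g_Y* - g_Y)/β.
Δu = (3.64 + 1.21)/2.5 = 4.85/2.5 = 1.94 percentage points.
Year-end unemployment = 3.74 + 1.94 = 5.68%.

5.68%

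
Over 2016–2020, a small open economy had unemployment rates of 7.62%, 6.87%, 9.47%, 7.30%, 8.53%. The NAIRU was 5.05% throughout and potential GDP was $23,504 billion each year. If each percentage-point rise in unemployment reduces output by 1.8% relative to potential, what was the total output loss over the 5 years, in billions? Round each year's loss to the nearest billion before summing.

Year 2016: gap = -1.8 × (7.62 - 5.05) = -4.626%, loss ≈ 23504 × 4.626/100 ≈ 1087.
Year 2017: gap = -1.8 × (6.87 - 5.05) = -3.276%, loss ≈ 23504 × 3.276/100 ≈ 770.
Year 2018: gap = -1.8 × (9.47 - 5.05) = -7.956%, loss ≈ 23504 × 7.956/100 ≈ 1870.
Year 2019: gap = -1.8 × (7.3 - 5.05) = -4.05%, loss ≈ 23504 × 4.05/100 ≈ 952.
Year 2020: gap = -1.8 × (8.53 - 5.05) = -6.264%, loss ≈ 23504 × 6.264/100 ≈ 1472.
Total lost output = 1087 + 770 + 1870 + 952 + 1472 = 6151 billion.

$6,151 billion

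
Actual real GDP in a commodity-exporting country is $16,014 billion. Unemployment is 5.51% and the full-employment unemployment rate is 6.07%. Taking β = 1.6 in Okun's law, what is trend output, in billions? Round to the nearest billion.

$15,872 billion

Unemployment gap = 5.51 - 6.07 = -0.56 points, so output gap = -1.6 × (-0.56) = 0.896%.
Since Y = Y* × (1 + gap/100), Y* = 16014/1.00896 ≈ 15872 billion.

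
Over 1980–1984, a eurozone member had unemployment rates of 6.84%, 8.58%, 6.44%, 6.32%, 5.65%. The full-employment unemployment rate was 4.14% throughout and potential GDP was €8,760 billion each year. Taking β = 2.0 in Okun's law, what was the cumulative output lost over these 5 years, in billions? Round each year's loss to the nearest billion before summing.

Year 1980: gap = -2.0 × (6.84 - 4.14) = -5.4%, loss ≈ 8760 × 5.4/100 ≈ 473.
Year 1981: gap = -2.0 × (8.58 - 4.14) = -8.88%, loss ≈ 8760 × 8.88/100 ≈ 778.
Year 1982: gap = -2.0 × (6.44 - 4.14) = -4.6%, loss ≈ 8760 × 4.6/100 ≈ 403.
Year 1983: gap = -2.0 × (6.32 - 4.14) = -4.36%, loss ≈ 8760 × 4.36/100 ≈ 382.
Year 1984: gap = -2.0 × (5.65 - 4.14) = -3.02%, loss ≈ 8760 × 3.02/100 ≈ 265.
Total lost output = 473 + 778 + 403 + 382 + 265 = 2301 billion.

€2,301 billion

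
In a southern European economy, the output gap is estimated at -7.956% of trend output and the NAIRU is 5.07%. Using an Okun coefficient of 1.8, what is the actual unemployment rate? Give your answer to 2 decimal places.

From Okun's law, u - u* = -(output gap)/β = -(-7.956)/1.8 = 4.42 points.
So u = 5.07 + 4.42 = 9.49%.

9.49%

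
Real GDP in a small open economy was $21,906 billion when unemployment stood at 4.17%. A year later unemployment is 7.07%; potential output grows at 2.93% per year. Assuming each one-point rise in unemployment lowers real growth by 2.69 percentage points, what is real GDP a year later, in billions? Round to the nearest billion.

$20,839 billion

Δu = 7.07 - 4.17 = 2.9 points.
Okun's law (growth form): g_Y = g_Y* - β × Δu = 2.93 - 2.69 × (2.90) = 2.93 - 7.801 = -4.871%.
Real GDP in the next year = 21906 × (1 - 4.871/100) = 21906 × 0.95129 ≈ 20839 billion.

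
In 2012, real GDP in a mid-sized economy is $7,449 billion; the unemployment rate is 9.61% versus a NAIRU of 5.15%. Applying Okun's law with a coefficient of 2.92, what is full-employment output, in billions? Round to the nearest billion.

$8,564 billion

Unemployment gap = 9.61 - 5.15 = 4.46 points, so output gap = -2.92 × 4.46 = -13.0232%.
Since Y = Y* × (1 + gap/100), Y* = 7449/0.869768 ≈ 8564 billion.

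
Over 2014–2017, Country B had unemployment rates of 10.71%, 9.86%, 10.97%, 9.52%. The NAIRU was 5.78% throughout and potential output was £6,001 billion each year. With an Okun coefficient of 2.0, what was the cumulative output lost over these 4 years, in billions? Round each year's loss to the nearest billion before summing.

£2,154 billion

Year 2014: gap = -2.0 × (10.71 - 5.78) = -9.86%, loss ≈ 6001 × 9.86/100 ≈ 592.
Year 2015: gap = -2.0 × (9.86 - 5.78) = -8.16%, loss ≈ 6001 × 8.16/100 ≈ 490.
Year 2016: gap = -2.0 × (10.97 - 5.78) = -10.38%, loss ≈ 6001 × 10.38/100 ≈ 623.
Year 2017: gap = -2.0 × (9.52 - 5.78) = -7.48%, loss ≈ 6001 × 7.48/100 ≈ 449.
Total lost output = 592 + 490 + 623 + 449 = 2154 billion.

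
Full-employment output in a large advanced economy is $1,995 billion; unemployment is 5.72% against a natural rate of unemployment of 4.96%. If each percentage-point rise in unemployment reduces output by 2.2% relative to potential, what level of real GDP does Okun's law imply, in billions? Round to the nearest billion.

Unemployment gap = 5.72 - 4.96 = 0.76 points, so the output gap is -2.2 × 0.76 = -1.672%.
Actual GDP = 1995 × (1 - 1.672/100) = 1995 × 0.98328 ≈ 1962 billion.

$1,962 billion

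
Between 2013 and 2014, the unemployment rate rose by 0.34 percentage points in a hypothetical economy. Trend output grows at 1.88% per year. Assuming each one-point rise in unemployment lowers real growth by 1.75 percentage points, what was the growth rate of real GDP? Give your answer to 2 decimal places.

Growth-rate Okun's law: g_Y = g_Y* - β × Δu.
g_Y = 1.88 - 1.75 × (0.34) = 1.88 - 0.595 = 1.285%, i.e. 1.29% to 2 d.p.

1.29%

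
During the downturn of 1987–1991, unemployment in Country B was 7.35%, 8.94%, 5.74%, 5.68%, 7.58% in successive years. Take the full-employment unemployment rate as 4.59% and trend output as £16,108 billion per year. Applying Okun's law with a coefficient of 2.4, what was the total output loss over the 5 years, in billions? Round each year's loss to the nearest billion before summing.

£4,771 billion

Year 1987: gap = -2.4 × (7.35 - 4.59) = -6.624%, loss ≈ 16108 × 6.624/100 ≈ 1067.
Year 1988: gap = -2.4 × (8.94 - 4.59) = -10.44%, loss ≈ 16108 × 10.44/100 ≈ 1682.
Year 1989: gap = -2.4 × (5.74 - 4.59) = -2.76%, loss ≈ 16108 × 2.76/100 ≈ 445.
Year 1990: gap = -2.4 × (5.68 - 4.59) = -2.616%, loss ≈ 16108 × 2.616/100 ≈ 421.
Year 1991: gap = -2.4 × (7.58 - 4.59) = -7.176%, loss ≈ 16108 × 7.176/100 ≈ 1156.
Total lost output = 1067 + 1682 + 445 + 421 + 1156 = 4771 billion.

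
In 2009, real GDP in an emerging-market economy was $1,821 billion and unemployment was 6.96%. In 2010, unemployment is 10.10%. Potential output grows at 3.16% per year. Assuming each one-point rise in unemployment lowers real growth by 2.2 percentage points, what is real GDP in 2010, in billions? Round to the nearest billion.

Δu = 10.1 - 6.96 = 3.14 points.
Okun's law (growth form): g_Y = g_Y* - β × Δu = 3.16 - 2.2 × (3.14) = 3.16 - 6.908 = -3.748%.
Real GDP in the next year = 1821 × (1 - 3.748/100) = 1821 × 0.96252 ≈ 1753 billion.

$1,753 billion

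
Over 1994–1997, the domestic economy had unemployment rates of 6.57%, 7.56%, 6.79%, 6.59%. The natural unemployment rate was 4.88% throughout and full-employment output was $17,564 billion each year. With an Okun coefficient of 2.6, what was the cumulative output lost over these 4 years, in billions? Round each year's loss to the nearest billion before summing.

$3,649 billion

Year 1994: gap = -2.6 × (6.57 - 4.88) = -4.394%, loss ≈ 17564 × 4.394/100 ≈ 772.
Year 1995: gap = -2.6 × (7.56 - 4.88) = -6.968%, loss ≈ 17564 × 6.968/100 ≈ 1224.
Year 1996: gap = -2.6 × (6.79 - 4.88) = -4.966%, loss ≈ 17564 × 4.966/100 ≈ 872.
Year 1997: gap = -2.6 × (6.59 - 4.88) = -4.446%, loss ≈ 17564 × 4.446/100 ≈ 781.
Total lost output = 772 + 1224 + 872 + 781 = 3649 billion.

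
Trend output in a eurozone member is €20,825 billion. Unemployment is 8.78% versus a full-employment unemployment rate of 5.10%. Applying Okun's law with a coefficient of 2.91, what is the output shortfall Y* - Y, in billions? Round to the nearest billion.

Output gap = -2.91 × (8.78 - 5.1) = -2.91 × 3.68 = -10.7088%.
Actual GDP ≈ 20825 × 0.892912 ≈ 18595 billion, so the shortfall is 20825 - 18595 = 2230 billion.

€2,230 billion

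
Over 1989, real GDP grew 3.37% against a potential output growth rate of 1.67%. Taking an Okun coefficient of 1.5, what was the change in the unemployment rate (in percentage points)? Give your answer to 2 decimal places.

Growth-rate Okun's law: g_Y = g_Y* - β × Δu, so Δu = (g_Y* - g_Y)/β.
Δu = (1.67 - 3.37)/1.5 = -1.7/1.5 = -1.13 percentage points.

-1.13 percentage points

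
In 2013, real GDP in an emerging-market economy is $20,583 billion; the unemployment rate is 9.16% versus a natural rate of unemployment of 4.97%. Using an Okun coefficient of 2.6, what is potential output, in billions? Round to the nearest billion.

Unemployment gap = 9.16 - 4.97 = 4.19 points, so output gap = -2.6 × 4.19 = -10.894%.
Since Y = Y* × (1 + gap/100), Y* = 20583/0.89106 ≈ 23099 billion.

$23,099 billion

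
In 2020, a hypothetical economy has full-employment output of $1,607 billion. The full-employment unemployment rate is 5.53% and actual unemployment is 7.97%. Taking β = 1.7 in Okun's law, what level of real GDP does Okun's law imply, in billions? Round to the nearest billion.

Unemployment gap = 7.97 - 5.53 = 2.44 points, so the output gap is -1.7 × 2.44 = -4.148%.
Actual GDP = 1607 × (1 - 4.148/100) = 1607 × 0.95852 ≈ 1540 billion.

$1,540 billion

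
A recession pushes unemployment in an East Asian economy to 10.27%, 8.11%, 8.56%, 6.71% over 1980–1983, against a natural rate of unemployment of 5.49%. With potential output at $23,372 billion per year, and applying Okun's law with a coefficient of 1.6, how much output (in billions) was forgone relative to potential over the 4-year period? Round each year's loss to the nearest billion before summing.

Year 1980: gap = -1.6 × (10.27 - 5.49) = -7.648%, loss ≈ 23372 × 7.648/100 ≈ 1787.
Year 1981: gap = -1.6 × (8.11 - 5.49) = -4.192%, loss ≈ 23372 × 4.192/100 ≈ 980.
Year 1982: gap = -1.6 × (8.56 - 5.49) = -4.912%, loss ≈ 23372 × 4.912/100 ≈ 1148.
Year 1983: gap = -1.6 × (6.71 - 5.49) = -1.952%, loss ≈ 23372 × 1.952/100 ≈ 456.
Total lost output = 1787 + 980 + 1148 + 456 = 4371 billion.

$4,371 billion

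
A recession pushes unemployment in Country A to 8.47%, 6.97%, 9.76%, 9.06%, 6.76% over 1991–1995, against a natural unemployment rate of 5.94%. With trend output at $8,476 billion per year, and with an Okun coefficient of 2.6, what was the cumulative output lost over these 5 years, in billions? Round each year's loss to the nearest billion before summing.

Year 1991: gap = -2.6 × (8.47 - 5.94) = -6.578%, loss ≈ 8476 × 6.578/100 ≈ 558.
Year 1992: gap = -2.6 × (6.97 - 5.94) = -2.678%, loss ≈ 8476 × 2.678/100 ≈ 227.
Year 1993: gap = -2.6 × (9.76 - 5.94) = -9.932%, loss ≈ 8476 × 9.932/100 ≈ 842.
Year 1994: gap = -2.6 × (9.06 - 5.94) = -8.112%, loss ≈ 8476 × 8.112/100 ≈ 688.
Year 1995: gap = -2.6 × (6.76 - 5.94) = -2.132%, loss ≈ 8476 × 2.132/100 ≈ 181.
Total lost output = 558 + 227 + 842 + 688 + 181 = 2496 billion.

$2,496 billion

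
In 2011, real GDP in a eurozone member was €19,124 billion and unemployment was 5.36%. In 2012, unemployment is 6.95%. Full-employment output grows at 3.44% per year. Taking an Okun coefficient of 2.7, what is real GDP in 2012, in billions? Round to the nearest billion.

€18,961 billion

Δu = 6.95 - 5.36 = 1.59 points.
Okun's law (growth form): g_Y = g_Y* - β × Δu = 3.44 - 2.7 × (1.59) = 3.44 - 4.293 = -0.853%.
Real GDP in the next year = 19124 × (1 - 0.853/100) = 19124 × 0.99147 ≈ 18961 billion.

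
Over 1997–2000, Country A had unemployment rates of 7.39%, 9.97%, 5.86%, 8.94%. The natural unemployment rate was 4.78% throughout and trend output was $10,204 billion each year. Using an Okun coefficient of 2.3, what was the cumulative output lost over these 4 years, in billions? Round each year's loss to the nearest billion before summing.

$3,060 billion

Year 1997: gap = -2.3 × (7.39 - 4.78) = -6.003%, loss ≈ 10204 × 6.003/100 ≈ 613.
Year 1998: gap = -2.3 × (9.97 - 4.78) = -11.937%, loss ≈ 10204 × 11.937/100 ≈ 1218.
Year 1999: gap = -2.3 × (5.86 - 4.78) = -2.484%, loss ≈ 10204 × 2.484/100 ≈ 253.
Year 2000: gap = -2.3 × (8.94 - 4.78) = -9.568%, loss ≈ 10204 × 9.568/100 ≈ 976.
Total lost output = 613 + 1218 + 253 + 976 = 3060 billion.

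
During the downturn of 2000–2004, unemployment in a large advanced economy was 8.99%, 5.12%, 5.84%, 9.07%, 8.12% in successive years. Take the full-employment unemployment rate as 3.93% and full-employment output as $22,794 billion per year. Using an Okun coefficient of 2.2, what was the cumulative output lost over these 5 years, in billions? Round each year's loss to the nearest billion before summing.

$8,771 billion

Year 2000: gap = -2.2 × (8.99 - 3.93) = -11.132%, loss ≈ 22794 × 11.132/100 ≈ 2537.
Year 2001: gap = -2.2 × (5.12 - 3.93) = -2.618%, loss ≈ 22794 × 2.618/100 ≈ 597.
Year 2002: gap = -2.2 × (5.84 - 3.93) = -4.202%, loss ≈ 22794 × 4.202/100 ≈ 958.
Year 2003: gap = -2.2 × (9.07 - 3.93) = -11.308%, loss ≈ 22794 × 11.308/100 ≈ 2578.
Year 2004: gap = -2.2 × (8.12 - 3.93) = -9.218%, loss ≈ 22794 × 9.218/100 ≈ 2101.
Total lost output = 2537 + 597 + 958 + 2578 + 2101 = 8771 billion.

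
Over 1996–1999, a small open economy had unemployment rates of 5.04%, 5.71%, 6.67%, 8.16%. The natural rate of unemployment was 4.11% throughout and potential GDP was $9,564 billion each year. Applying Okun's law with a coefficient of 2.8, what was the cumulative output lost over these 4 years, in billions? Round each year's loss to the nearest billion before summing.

Year 1996: gap = -2.8 × (5.04 - 4.11) = -2.604%, loss ≈ 9564 × 2.604/100 ≈ 249.
Year 1997: gap = -2.8 × (5.71 - 4.11) = -4.48%, loss ≈ 9564 × 4.48/100 ≈ 428.
Year 1998: gap = -2.8 × (6.67 - 4.11) = -7.168%, loss ≈ 9564 × 7.168/100 ≈ 686.
Year 1999: gap = -2.8 × (8.16 - 4.11) = -11.34%, loss ≈ 9564 × 11.34/100 ≈ 1085.
Total lost output = 249 + 428 + 686 + 1085 = 2448 billion.

$2,448 billion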